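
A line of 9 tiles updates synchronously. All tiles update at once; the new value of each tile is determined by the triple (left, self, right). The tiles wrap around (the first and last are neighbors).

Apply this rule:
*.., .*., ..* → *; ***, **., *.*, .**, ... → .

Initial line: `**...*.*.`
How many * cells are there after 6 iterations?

iteration 1: ..*.**.*.
iteration 2: .**....**
iteration 3: ...*..*..
iteration 4: ..******.
iteration 5: .*......*
iteration 6: .**....**
count of *: 4

4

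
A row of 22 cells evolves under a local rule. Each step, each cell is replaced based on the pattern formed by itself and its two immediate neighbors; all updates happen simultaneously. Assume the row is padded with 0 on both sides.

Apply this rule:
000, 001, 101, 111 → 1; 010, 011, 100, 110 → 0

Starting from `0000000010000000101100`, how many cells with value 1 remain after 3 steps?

1111111100111111010001
0111111001011110100110
1011110010101101001000
count of 1: 11

11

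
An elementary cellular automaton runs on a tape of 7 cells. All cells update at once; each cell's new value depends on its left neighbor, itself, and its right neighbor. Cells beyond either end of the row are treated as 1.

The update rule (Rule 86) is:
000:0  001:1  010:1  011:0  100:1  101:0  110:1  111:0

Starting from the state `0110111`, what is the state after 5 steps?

step 1: 0010000
step 2: 1111001
step 3: 0001110
step 4: 1010010
step 5: 1011110

1011110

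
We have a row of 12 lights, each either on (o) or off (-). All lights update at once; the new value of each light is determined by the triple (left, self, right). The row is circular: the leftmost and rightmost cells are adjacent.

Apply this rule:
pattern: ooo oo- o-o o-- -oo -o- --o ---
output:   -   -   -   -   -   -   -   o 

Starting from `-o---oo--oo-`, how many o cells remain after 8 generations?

---o--------
oo---ooooooo
---o--------  (repeats generation 1; period 2)
generation 8: oo---ooooooo
count of o: 9

9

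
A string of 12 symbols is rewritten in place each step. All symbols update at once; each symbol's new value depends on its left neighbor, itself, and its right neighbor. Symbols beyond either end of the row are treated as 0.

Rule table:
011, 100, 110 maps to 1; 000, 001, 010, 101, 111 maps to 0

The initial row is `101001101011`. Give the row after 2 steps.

000001110011

step 1: 000101100011
step 2: 000001110011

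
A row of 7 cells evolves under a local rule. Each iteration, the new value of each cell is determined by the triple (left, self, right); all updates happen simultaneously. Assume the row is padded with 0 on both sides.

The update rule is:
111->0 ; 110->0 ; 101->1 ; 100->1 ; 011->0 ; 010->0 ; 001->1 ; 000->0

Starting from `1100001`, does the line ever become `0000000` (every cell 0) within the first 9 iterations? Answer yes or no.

0010010
0101101
1010010
0101101  (repeats iteration 2; period 2)
iteration 9: 1010010
iteration 9 is 1010010, still not uniform 0

no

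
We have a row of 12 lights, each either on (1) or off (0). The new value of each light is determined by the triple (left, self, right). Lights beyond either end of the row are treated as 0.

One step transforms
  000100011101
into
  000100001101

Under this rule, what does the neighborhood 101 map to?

0

At position 10 the neighborhood is 101; the next row has 0 there.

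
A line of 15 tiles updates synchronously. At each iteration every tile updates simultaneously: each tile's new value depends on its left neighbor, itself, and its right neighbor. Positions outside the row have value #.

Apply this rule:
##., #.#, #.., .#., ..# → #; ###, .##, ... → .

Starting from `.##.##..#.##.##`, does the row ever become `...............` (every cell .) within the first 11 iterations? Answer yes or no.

no

#.##.#####.##..
##.##....##.###
.##.##..#.##...
#.##.#####.##.#
##.##....##.##.
.##.##..#.##.##  (repeats iteration 0; period 6)
iteration 11: ##.##....##.##.
iteration 11 is ##.##....##.##., still not uniform .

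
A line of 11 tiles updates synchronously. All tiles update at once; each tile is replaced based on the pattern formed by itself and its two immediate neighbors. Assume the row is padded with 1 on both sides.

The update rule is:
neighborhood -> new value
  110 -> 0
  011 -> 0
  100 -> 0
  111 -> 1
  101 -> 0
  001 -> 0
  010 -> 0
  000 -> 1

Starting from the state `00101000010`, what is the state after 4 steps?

00000011000
01111000010
00110011000
00000000010

00000000010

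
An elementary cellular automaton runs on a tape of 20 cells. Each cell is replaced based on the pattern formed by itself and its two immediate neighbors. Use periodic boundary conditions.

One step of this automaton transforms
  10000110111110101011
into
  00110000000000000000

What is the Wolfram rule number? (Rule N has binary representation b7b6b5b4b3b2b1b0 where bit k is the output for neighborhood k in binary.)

position 9: 111 → 0  (bit 7 = 0)
position 0: 110 → 0  (bit 6 = 0)
position 7: 101 → 0  (bit 5 = 0)
position 1: 100 → 0  (bit 4 = 0)
position 5: 011 → 0  (bit 3 = 0)
position 14: 010 → 0  (bit 2 = 0)
position 4: 001 → 0  (bit 1 = 0)
position 2: 000 → 1  (bit 0 = 1)
bits b7..b0 = 00000001 = 1

1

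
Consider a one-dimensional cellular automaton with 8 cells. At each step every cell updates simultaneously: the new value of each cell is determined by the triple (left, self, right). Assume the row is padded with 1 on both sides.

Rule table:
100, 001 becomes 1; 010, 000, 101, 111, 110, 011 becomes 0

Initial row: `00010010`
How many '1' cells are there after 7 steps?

4

10101100
00000011
10000100
01001011
00110000
11001001
00110110
count of 1: 4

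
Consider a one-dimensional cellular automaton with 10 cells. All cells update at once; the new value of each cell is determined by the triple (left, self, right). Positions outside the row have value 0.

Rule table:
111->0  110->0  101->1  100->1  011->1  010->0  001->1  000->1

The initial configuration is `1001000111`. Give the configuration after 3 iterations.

0110111100
1101100011
1011011110

1011011110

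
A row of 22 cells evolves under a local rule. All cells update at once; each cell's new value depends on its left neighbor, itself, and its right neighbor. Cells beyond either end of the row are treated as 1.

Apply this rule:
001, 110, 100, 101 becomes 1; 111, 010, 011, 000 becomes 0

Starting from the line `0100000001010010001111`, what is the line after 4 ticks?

1010000010101101010000
1101000101010110101001
0110101010101011010110
1011010101010101101011

1011010101010101101011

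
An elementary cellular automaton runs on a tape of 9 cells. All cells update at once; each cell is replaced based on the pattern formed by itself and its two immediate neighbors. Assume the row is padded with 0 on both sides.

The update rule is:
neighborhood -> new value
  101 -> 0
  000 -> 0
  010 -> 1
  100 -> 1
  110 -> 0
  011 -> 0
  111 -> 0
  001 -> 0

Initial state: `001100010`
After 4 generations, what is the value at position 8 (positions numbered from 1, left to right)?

000010011
000011000
000000100
000000110
position 8 holds 1

1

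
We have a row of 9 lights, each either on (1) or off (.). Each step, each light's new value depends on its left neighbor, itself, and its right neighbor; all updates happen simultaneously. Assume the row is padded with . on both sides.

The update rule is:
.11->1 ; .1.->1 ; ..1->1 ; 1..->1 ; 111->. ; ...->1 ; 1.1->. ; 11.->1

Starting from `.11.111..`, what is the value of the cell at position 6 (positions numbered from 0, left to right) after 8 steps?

step 1: 111.1.111
step 2: 1.1.1.1.1
step 3: 1.1.1.1.1  (fixed point — unchanged through step 8)
position 6 holds 1

1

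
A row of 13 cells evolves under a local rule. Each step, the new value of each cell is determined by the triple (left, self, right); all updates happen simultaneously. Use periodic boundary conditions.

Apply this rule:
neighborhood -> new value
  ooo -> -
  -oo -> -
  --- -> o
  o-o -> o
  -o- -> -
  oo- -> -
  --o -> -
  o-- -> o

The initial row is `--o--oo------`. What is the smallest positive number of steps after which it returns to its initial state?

26

step 1: o--o---oooooo
step 2: -o--oo-------
step 3: --o---ooooooo
step 4: o--oo--------
step 5: -o---ooooooo-
step 6: --oo--------o
step 7: o---ooooooo--
step 8: -oo--------o-
step 9: ---ooooooo--o
step 10: oo--------o--
step 11: --ooooooo--o-
step 12: o--------o--o
step 13: -ooooooo--o--
step 14: --------o--oo
step 15: ooooooo--o---
step 16: -------o--oo-
step 17: oooooo--o---o
step 18: ------o--oo--
step 19: ooooo--o---oo
step 20: -----o--oo---
step 21: oooo--o---ooo
step 22: ----o--oo----
step 23: ooo--o---oooo
step 24: ---o--oo-----
step 25: oo--o---ooooo
step 26: --o--oo------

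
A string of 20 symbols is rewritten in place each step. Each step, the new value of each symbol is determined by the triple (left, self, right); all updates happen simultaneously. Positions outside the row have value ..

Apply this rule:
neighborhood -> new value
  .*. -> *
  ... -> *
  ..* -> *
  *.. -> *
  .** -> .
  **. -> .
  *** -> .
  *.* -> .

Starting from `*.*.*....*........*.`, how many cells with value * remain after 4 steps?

*.*.****************
*.*.................
*.******************
*...................
count of *: 1

1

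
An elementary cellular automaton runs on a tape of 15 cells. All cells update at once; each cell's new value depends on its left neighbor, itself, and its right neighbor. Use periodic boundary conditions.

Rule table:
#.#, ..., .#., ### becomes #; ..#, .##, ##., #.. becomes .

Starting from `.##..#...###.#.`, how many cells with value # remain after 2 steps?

step 1: .....#.#..#.##.
step 2: ####.###..##...
count of #: 9

9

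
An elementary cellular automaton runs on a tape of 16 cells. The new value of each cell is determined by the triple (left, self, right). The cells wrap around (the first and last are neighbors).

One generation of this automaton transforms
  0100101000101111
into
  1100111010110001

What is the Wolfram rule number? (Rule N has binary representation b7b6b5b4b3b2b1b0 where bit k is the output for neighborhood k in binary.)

101

position 13: 111 → 0  (bit 7 = 0)
position 15: 110 → 1  (bit 6 = 1)
position 0: 101 → 1  (bit 5 = 1)
position 2: 100 → 0  (bit 4 = 0)
position 12: 011 → 0  (bit 3 = 0)
position 1: 010 → 1  (bit 2 = 1)
position 3: 001 → 0  (bit 1 = 0)
position 8: 000 → 1  (bit 0 = 1)
bits b7..b0 = 01100101 = 101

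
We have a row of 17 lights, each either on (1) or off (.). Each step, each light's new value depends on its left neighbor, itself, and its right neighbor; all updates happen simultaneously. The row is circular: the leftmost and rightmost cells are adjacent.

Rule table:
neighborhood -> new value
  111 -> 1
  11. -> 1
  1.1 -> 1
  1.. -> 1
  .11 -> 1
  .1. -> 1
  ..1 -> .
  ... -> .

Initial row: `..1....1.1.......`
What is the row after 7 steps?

step 1: ..11...1111......
step 2: ..111..11111.....
step 3: ..1111.111111....
step 4: ..111111111111...
step 5: ..1111111111111..
step 6: ..11111111111111.
step 7: ..111111111111111

..111111111111111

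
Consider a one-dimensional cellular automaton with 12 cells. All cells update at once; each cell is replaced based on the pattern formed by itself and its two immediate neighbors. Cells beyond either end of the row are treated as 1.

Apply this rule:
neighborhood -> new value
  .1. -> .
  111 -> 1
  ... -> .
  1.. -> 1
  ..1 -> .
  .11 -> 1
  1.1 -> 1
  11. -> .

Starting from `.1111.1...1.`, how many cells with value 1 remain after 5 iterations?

7

iteration 1: 1111.1.1...1
iteration 2: 111.1.1.1..1
iteration 3: 11.1.1.1.1.1
iteration 4: 1.1.1.1.1.11
iteration 5: .1.1.1.1.111
count of 1: 7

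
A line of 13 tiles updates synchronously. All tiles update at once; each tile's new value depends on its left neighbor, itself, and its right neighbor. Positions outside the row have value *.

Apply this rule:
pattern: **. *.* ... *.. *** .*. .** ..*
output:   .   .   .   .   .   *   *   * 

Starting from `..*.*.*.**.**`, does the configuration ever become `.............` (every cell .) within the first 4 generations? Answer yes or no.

no

.**.*.*.*..*.
.*..*.*.*.**.
.*.**.*.*.*..
.*.*..*.*.*.*
generation 4 is .*.*..*.*.*.*, still not uniform .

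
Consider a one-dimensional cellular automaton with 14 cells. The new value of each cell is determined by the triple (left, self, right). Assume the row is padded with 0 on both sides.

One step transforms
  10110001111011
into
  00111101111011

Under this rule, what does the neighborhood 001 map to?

0

At position 6 the neighborhood is 001; the next row has 0 there.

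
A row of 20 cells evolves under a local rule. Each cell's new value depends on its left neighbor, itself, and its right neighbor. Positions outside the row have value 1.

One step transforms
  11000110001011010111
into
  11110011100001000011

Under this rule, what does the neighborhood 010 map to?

0

At position 10 the neighborhood is 010; the next row has 0 there.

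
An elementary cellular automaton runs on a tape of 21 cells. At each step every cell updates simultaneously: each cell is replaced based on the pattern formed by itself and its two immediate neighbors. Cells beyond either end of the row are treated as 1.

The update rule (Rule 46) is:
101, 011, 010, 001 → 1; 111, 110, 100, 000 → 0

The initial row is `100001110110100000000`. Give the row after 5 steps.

000011001101100000001
000110011011000000011
001100110110000000110
011001101100000001101
110011011000000011011

110011011000000011011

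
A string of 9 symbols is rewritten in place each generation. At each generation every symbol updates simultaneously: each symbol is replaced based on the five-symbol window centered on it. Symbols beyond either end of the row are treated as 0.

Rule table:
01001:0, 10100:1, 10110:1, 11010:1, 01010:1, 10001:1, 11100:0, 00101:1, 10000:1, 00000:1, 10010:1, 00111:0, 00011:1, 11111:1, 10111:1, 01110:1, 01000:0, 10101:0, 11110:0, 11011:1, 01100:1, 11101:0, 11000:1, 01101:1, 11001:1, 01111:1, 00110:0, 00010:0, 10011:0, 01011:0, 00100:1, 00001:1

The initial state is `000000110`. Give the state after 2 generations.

011100111

generation 1: 111111011
generation 2: 011100111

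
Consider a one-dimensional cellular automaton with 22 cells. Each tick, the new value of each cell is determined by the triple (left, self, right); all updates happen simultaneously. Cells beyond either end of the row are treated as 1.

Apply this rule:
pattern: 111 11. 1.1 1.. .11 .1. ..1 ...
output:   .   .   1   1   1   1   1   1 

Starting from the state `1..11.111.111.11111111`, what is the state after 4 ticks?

.111.11..11..11.......
11..11.111.111.1111111
..111.11..11..11......
111..11.111.111.111111

111..11.111.111.111111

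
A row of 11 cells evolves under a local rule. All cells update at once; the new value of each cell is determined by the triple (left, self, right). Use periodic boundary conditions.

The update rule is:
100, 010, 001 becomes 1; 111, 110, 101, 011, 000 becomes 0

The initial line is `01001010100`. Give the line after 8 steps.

00001000100

step 1: 11111010110
step 2: 00000010000
step 3: 00000111000
step 4: 00001000100
step 5: 00011101110
step 6: 00100000001
step 7: 11110000011
step 8: 00001000100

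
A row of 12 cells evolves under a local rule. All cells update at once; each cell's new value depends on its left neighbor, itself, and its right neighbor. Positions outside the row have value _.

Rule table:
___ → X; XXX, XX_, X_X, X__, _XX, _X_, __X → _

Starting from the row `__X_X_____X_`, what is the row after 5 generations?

X_____XXX___
__XXX_____XX
X_____XXX___  (repeats generation 1; period 2)
generation 5: X_____XXX___

X_____XXX___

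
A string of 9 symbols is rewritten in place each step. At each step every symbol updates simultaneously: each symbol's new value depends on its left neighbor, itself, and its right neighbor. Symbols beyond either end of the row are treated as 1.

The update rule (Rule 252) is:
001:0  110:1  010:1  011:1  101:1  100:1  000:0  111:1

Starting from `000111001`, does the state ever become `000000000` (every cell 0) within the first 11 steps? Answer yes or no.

no

step 1: 100111101
step 2: 110111111
step 3: 111111111
step 4: 111111111  (fixed point — unchanged through step 11)
step 11 is 111111111, still not uniform 0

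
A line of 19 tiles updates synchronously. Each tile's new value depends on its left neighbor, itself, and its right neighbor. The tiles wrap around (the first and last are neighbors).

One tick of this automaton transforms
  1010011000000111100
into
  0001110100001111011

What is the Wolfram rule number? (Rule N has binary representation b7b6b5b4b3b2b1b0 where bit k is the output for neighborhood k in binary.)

154

position 14: 111 → 1  (bit 7 = 1)
position 6: 110 → 0  (bit 6 = 0)
position 1: 101 → 0  (bit 5 = 0)
position 3: 100 → 1  (bit 4 = 1)
position 5: 011 → 1  (bit 3 = 1)
position 0: 010 → 0  (bit 2 = 0)
position 4: 001 → 1  (bit 1 = 1)
position 8: 000 → 0  (bit 0 = 0)
bits b7..b0 = 10011010 = 154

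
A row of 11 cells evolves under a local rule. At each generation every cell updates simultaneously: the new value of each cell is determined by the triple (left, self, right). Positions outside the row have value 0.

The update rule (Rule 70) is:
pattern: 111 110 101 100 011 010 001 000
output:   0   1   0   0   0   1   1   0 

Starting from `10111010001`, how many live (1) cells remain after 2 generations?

6

generation 1: 10001010011
generation 2: 10011010101
count of 1: 6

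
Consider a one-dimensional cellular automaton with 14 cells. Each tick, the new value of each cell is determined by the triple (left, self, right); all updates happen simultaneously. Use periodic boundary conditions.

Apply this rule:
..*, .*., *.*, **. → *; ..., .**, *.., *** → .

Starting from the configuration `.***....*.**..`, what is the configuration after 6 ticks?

tick 1: *..*...***.*..
tick 2: *.**..*..***.*
tick 3: **.*.**.*..**.
tick 4: .****.***.*.**
tick 5: *...**..****.*
tick 6: *..*.*.*...**.

*..*.*.*...**.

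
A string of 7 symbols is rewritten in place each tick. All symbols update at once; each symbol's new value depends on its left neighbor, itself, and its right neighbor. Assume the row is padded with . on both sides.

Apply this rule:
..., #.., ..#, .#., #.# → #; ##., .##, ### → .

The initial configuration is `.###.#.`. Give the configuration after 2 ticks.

#...###
####...

####...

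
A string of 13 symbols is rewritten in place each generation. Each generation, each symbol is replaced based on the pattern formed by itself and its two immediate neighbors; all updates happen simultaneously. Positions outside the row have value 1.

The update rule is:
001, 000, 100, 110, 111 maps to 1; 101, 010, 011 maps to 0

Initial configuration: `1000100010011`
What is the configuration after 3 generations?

1111110111011

1111011101101
1111001100100
1111110111011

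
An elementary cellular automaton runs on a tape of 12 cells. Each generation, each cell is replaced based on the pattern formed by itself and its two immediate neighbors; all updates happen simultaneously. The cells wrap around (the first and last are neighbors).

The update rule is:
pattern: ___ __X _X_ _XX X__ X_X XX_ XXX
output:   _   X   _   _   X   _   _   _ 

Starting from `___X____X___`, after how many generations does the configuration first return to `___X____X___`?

generation 1: __X_X__X_X__
generation 2: _X___XX___X_
generation 3: X_X_X__X_X_X
generation 4: _____XX_____
generation 5: ____X__X____
generation 6: ___X_XX_X___
generation 7: __X______X__
generation 8: _X_X____X_X_
generation 9: X___X__X___X
generation 10: _X_X_XX_X_X_
generation 11: X__________X
generation 12: _X________X_
generation 13: X_X______X_X
generation 14: ___X____X___

14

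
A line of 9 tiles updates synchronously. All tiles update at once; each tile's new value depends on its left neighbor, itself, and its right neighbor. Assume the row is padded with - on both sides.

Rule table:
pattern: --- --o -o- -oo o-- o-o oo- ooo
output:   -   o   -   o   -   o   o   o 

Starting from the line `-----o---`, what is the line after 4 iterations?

----o----
---o-----
--o------
-o-------

-o-------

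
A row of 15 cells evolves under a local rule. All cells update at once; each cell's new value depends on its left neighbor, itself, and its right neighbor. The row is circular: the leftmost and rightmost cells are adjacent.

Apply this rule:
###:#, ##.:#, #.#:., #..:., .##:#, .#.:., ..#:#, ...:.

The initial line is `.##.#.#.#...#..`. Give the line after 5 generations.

###....#...####

###........#...
###.......#...#
###......#...##
###.....#...###
###....#...####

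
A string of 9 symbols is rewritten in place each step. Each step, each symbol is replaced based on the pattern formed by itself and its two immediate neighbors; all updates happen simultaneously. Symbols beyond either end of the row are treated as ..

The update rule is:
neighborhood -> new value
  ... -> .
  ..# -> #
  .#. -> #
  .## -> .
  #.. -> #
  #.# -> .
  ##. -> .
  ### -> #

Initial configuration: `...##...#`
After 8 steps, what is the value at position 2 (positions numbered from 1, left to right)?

.

..#..#.##
.#####...
#.###.#..
#..#..##.
######..#
.####.###
#.##...#.
#...#.###
position 2 holds .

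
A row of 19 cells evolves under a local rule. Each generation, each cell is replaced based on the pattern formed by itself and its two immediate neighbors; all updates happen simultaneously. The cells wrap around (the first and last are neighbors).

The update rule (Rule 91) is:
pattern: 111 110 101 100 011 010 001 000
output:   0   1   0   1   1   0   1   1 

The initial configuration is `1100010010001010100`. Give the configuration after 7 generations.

1111101101110000011
0000101101011111110
1111001100010000011
0001111111101111110
1111000000101000011
0001111111000111110
1111000001111100011

1111000001111100011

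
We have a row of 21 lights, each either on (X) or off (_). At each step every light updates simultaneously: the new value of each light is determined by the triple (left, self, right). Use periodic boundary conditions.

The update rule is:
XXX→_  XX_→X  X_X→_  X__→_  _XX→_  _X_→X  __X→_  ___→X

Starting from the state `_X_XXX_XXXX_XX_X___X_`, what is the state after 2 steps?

_X_X_X_XX_X__X_X_X_X_

step 1: _X___X____X__X_X_X_X_
step 2: _X_X_X_XX_X__X_X_X_X_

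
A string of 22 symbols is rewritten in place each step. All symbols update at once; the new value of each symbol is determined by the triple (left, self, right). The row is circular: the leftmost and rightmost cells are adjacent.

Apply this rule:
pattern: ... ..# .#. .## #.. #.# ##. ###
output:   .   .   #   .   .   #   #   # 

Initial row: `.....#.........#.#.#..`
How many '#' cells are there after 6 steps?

2

.....#.........#####..
.....#..........####..
.....#...........###..
.....#............##..
.....#.............#..
.....#.............#..
count of #: 2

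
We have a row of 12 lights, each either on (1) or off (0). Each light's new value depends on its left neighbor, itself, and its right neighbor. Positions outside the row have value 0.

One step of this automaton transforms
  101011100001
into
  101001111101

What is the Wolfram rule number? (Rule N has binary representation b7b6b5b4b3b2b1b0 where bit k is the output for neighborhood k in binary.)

position 5: 111 → 1  (bit 7 = 1)
position 6: 110 → 1  (bit 6 = 1)
position 1: 101 → 0  (bit 5 = 0)
position 7: 100 → 1  (bit 4 = 1)
position 4: 011 → 0  (bit 3 = 0)
position 0: 010 → 1  (bit 2 = 1)
position 10: 001 → 0  (bit 1 = 0)
position 8: 000 → 1  (bit 0 = 1)
bits b7..b0 = 11010101 = 213

213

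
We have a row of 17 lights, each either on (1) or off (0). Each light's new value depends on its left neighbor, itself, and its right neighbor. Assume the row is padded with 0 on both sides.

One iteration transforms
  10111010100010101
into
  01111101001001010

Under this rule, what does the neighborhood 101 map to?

1

At position 1 the neighborhood is 101; the next row has 1 there.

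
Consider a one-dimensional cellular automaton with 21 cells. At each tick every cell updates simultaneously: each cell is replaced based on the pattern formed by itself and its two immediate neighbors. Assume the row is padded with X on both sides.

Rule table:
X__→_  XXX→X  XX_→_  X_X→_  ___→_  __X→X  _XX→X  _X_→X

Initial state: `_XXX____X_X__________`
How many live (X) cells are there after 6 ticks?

10

_XX____XX_X_________X
_X____XX__X________XX
_X___XX__XX_______XXX
_X__XX__XX_______XXXX
_X_XX__XX_______XXXXX
_X_X__XX_______XXXXXX
count of X: 10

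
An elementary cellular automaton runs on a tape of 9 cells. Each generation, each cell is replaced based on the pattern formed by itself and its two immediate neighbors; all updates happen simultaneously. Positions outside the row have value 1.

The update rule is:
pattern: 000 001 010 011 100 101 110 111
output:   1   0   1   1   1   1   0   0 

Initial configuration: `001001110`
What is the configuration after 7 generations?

110001110

101101001
011011101
110110011
001101010
101011111
011110000
110001110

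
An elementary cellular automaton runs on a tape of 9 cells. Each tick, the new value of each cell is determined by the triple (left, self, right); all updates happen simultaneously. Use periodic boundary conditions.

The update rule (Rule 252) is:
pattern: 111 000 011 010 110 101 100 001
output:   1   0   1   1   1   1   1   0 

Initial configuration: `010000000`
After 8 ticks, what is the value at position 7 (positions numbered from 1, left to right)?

tick 1: 011000000
tick 2: 011100000
tick 3: 011110000
tick 4: 011111000
tick 5: 011111100
tick 6: 011111110
tick 7: 011111111
tick 8: 111111111
position 7 holds 1

1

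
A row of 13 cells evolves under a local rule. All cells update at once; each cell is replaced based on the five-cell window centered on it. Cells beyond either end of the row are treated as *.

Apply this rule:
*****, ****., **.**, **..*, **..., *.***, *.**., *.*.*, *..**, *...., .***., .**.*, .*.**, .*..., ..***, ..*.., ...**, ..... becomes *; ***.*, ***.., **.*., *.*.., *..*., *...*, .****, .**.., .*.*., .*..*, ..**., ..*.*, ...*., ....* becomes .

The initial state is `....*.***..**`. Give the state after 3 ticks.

tick 1: **...***.***.
tick 2: *.*.***.***.*
tick 3: ..****.***.**

..****.***.**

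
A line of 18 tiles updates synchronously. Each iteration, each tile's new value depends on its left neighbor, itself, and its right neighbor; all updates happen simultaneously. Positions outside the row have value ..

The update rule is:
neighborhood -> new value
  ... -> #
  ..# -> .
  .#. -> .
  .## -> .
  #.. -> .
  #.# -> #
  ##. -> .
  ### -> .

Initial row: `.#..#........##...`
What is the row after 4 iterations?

#####........##...

......######....##
#####........##...
......######....##  (repeats iteration 1; period 2)
iteration 4: #####........##...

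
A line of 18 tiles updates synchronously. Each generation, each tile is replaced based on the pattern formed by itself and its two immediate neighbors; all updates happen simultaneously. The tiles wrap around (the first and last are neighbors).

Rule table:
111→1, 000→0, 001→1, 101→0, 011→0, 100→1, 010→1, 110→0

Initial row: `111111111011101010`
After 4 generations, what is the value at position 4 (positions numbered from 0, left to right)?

1

generation 1: 011111110001001010
generation 2: 101111101011111011
generation 3: 000111001001110001
generation 4: 101010111110101011
position 4 holds 1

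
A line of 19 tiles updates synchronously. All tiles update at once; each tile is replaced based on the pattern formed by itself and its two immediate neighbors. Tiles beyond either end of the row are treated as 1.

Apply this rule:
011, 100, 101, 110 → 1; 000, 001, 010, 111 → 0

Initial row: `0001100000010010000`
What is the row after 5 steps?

1001110000001001000
1101011000000100100
0110111100000010010
1111100110000001001
0000110111000000101

0000110111000000101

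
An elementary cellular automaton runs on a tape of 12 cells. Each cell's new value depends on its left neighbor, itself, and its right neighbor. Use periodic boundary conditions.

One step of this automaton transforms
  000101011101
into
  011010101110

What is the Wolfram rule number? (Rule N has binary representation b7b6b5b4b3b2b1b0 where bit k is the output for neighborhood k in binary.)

227

position 8: 111 → 1  (bit 7 = 1)
position 9: 110 → 1  (bit 6 = 1)
position 4: 101 → 1  (bit 5 = 1)
position 0: 100 → 0  (bit 4 = 0)
position 7: 011 → 0  (bit 3 = 0)
position 3: 010 → 0  (bit 2 = 0)
position 2: 001 → 1  (bit 1 = 1)
position 1: 000 → 1  (bit 0 = 1)
bits b7..b0 = 11100011 = 227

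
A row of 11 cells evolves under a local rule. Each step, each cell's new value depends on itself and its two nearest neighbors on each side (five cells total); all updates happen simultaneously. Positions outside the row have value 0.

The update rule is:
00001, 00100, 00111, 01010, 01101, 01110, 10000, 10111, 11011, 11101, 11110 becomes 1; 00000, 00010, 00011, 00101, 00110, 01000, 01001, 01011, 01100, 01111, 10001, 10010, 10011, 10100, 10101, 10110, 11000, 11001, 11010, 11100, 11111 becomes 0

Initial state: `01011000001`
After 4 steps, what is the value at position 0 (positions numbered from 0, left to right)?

1

step 1: 00000010101
step 2: 00001001010
step 3: 00101000100
step 4: 10010000101
position 0 holds 1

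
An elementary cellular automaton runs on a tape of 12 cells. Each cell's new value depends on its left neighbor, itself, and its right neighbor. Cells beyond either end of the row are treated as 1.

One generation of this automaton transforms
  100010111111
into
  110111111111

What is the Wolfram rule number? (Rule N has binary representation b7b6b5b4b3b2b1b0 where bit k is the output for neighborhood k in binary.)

254

position 7: 111 → 1  (bit 7 = 1)
position 0: 110 → 1  (bit 6 = 1)
position 5: 101 → 1  (bit 5 = 1)
position 1: 100 → 1  (bit 4 = 1)
position 6: 011 → 1  (bit 3 = 1)
position 4: 010 → 1  (bit 2 = 1)
position 3: 001 → 1  (bit 1 = 1)
position 2: 000 → 0  (bit 0 = 0)
bits b7..b0 = 11111110 = 254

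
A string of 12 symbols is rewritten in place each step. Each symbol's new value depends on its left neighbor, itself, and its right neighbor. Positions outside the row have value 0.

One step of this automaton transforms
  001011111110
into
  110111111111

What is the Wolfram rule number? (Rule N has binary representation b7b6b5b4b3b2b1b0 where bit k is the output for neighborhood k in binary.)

position 5: 111 → 1  (bit 7 = 1)
position 10: 110 → 1  (bit 6 = 1)
position 3: 101 → 1  (bit 5 = 1)
position 11: 100 → 1  (bit 4 = 1)
position 4: 011 → 1  (bit 3 = 1)
position 2: 010 → 0  (bit 2 = 0)
position 1: 001 → 1  (bit 1 = 1)
position 0: 000 → 1  (bit 0 = 1)
bits b7..b0 = 11111011 = 251

251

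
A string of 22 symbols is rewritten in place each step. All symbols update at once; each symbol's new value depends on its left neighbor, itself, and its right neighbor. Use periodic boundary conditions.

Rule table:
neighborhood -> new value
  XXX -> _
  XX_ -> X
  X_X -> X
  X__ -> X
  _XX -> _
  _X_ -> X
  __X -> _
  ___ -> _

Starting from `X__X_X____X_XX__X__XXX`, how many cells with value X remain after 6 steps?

XX_XXXX___XX_XX_XX____
_XX___XX___XX_XX_XX___
__XX___XX___XX_XX_XX__
___XX___XX___XX_XX_XX_
____XX___XX___XX_XX_XX
X____XX___XX___XX_XX_X
count of X: 10

10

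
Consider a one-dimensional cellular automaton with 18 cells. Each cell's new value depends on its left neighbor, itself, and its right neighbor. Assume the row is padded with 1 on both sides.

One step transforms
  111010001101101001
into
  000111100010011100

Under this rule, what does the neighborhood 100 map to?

At position 5 the neighborhood is 100; the next row has 1 there.

1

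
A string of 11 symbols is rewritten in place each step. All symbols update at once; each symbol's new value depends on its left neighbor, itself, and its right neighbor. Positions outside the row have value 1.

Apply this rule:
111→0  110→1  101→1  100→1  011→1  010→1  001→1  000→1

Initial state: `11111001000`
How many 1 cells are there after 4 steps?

step 1: 00001111111
step 2: 11111000000
step 3: 00001111111  (repeats step 1; period 2)
step 4: 11111000000
count of 1: 5

5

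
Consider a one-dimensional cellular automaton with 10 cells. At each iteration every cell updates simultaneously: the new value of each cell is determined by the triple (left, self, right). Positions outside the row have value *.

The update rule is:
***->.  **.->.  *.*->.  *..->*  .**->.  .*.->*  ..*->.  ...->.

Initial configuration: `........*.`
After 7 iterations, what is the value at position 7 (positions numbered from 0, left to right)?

*.......*.
.*......*.
.**.....*.
...*....*.
*..**...*.
.*...*..*.
.**..**.*.
position 7 holds .

.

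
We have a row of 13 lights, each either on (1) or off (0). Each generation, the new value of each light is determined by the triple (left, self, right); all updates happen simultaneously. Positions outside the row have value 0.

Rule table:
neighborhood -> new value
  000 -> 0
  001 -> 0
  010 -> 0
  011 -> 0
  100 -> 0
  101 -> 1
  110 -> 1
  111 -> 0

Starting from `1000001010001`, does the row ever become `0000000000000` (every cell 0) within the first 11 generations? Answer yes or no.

yes

generation 1: 0000000100000
generation 2: 0000000000000
all cells are 0 at generation 2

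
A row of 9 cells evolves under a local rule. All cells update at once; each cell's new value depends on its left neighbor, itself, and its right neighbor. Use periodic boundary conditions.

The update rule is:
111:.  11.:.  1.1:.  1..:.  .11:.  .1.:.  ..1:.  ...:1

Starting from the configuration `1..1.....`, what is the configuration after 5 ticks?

.....111.
1111.....
.....111.  (repeats tick 1; period 2)
tick 5: .....111.

.....111.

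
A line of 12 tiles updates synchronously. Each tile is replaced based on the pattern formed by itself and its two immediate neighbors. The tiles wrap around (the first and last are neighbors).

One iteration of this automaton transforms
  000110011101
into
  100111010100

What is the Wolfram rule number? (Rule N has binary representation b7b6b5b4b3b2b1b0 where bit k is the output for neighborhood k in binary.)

88

position 8: 111 → 0  (bit 7 = 0)
position 4: 110 → 1  (bit 6 = 1)
position 10: 101 → 0  (bit 5 = 0)
position 0: 100 → 1  (bit 4 = 1)
position 3: 011 → 1  (bit 3 = 1)
position 11: 010 → 0  (bit 2 = 0)
position 2: 001 → 0  (bit 1 = 0)
position 1: 000 → 0  (bit 0 = 0)
bits b7..b0 = 01011000 = 88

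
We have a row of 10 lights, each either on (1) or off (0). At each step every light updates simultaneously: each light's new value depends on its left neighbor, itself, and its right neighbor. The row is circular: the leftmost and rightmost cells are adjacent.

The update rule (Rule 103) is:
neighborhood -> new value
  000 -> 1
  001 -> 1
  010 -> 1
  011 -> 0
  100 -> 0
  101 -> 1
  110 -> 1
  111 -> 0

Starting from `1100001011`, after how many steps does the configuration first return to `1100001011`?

0101111100
1110000101
0010111110
1111000010
0001011111
0111100001
1000101111
1011110000
1100010111
0101111000
1110001011
0010111100
1111000101
0001011110
1111100010
0000101111
0111110001
1000010111
1011111000
1100001011

20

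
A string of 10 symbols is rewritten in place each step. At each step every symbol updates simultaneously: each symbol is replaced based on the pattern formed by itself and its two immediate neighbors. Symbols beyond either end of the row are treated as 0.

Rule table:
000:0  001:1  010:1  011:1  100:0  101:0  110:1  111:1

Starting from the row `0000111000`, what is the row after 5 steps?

0001111000
0011111000
0111111000
1111111000
1111111000

1111111000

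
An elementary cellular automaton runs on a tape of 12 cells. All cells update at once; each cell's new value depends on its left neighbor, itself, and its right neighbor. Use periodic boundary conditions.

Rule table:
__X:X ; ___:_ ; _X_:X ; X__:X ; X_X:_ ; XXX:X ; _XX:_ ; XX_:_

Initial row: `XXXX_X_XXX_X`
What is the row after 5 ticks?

XXX__X__X___
_X_XXXXXXX_X
_X__XXXXX__X
_XXX_XXX_XXX
__X___X___X_

__X___X___X_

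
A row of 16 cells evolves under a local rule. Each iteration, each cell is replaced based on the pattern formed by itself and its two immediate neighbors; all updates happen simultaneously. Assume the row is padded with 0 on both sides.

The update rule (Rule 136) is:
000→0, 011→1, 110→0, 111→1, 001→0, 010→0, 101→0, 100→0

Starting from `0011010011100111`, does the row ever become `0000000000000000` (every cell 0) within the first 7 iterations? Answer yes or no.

yes

0010000011000110
0000000010000100
0000000000000000
all cells are 0 at iteration 3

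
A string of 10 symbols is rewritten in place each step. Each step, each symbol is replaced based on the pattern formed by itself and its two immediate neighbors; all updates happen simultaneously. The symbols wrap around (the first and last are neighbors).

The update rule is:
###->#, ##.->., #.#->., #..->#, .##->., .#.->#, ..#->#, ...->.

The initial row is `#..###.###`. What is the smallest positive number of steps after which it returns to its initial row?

6

.##.#...##
....##.#..
...#...##.
..###.#..#
##.#..####
#..###.###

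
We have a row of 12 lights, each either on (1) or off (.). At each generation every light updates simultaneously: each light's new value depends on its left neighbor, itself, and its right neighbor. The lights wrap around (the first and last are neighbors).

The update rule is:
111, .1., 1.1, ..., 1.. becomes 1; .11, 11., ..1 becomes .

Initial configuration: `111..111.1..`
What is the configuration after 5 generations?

111..1.1..1.

generation 1: .1.1..1.111.
generation 2: .1111.11.1.1
generation 3: 1.11.1..1111
generation 4: .1..111..111
generation 5: 111..1.1..1.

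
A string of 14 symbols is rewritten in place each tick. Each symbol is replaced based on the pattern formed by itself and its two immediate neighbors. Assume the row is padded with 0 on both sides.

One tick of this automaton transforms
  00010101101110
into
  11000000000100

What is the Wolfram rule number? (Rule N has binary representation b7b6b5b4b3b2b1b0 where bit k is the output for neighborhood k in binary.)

position 11: 111 → 1  (bit 7 = 1)
position 8: 110 → 0  (bit 6 = 0)
position 4: 101 → 0  (bit 5 = 0)
position 13: 100 → 0  (bit 4 = 0)
position 7: 011 → 0  (bit 3 = 0)
position 3: 010 → 0  (bit 2 = 0)
position 2: 001 → 0  (bit 1 = 0)
position 0: 000 → 1  (bit 0 = 1)
bits b7..b0 = 10000001 = 129

129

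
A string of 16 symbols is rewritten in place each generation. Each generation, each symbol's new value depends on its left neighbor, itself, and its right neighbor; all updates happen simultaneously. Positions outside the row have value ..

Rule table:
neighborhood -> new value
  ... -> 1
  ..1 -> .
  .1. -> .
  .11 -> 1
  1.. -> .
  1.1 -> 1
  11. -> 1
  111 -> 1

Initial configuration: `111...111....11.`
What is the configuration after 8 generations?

111111111111111.

111.1.111.11.11.
1111.1111111111.
111111111111111.
111111111111111.  (fixed point — unchanged through generation 8)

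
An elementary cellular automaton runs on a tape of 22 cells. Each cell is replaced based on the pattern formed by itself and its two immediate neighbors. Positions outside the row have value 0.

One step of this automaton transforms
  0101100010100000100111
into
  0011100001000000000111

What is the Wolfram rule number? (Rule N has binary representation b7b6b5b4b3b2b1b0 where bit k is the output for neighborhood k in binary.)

232

position 20: 111 → 1  (bit 7 = 1)
position 4: 110 → 1  (bit 6 = 1)
position 2: 101 → 1  (bit 5 = 1)
position 5: 100 → 0  (bit 4 = 0)
position 3: 011 → 1  (bit 3 = 1)
position 1: 010 → 0  (bit 2 = 0)
position 0: 001 → 0  (bit 1 = 0)
position 6: 000 → 0  (bit 0 = 0)
bits b7..b0 = 11101000 = 232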